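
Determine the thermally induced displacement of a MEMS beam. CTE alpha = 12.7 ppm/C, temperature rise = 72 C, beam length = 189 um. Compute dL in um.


Step 1: Convert CTE: alpha = 12.7 ppm/C = 12.7e-6 /C
Step 2: dL = 12.7e-6 * 72 * 189
dL = 0.1728 um


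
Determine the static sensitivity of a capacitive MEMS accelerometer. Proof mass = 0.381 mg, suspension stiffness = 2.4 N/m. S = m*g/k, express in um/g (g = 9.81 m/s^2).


Step 1: Convert mass: m = 0.381 mg = 3.81e-07 kg
Step 2: S = m * g / k = 3.81e-07 * 9.81 / 2.4
Step 3: S = 1.56e-06 m/g
Step 4: Convert to um/g: S = 1.557 um/g


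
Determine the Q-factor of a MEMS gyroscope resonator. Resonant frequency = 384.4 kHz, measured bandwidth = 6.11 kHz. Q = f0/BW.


Step 1: Q = f0 / bandwidth
Step 2: Q = 384.4 / 6.11
Q = 62.9


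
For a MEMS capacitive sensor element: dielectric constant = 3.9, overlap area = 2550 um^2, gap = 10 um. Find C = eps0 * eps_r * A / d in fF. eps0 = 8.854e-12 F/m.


Step 1: Convert area to m^2: A = 2550e-12 m^2
Step 2: Convert gap to m: d = 10e-6 m
Step 3: C = eps0 * eps_r * A / d
C = 8.854e-12 * 3.9 * 2550e-12 / 10e-6
Step 4: Convert to fF (multiply by 1e15).
C = 8.81 fF


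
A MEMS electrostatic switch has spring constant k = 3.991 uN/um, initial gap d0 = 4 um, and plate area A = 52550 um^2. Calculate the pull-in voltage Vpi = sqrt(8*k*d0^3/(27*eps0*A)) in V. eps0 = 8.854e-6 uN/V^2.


Step 1: Compute numerator: 8 * k * d0^3 = 8 * 3.991 * 4^3 = 2043.392
Step 2: Compute denominator: 27 * eps0 * A = 27 * 8.854e-6 * 52550 = 12.562498
Step 3: Vpi = sqrt(2043.392 / 12.562498)
Vpi = 12.75 V


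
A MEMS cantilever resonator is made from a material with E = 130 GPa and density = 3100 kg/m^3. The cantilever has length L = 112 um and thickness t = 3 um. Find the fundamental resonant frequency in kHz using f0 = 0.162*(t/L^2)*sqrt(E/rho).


Step 1: Convert units to SI.
t_SI = 3e-6 m, L_SI = 112e-6 m
Step 2: Calculate sqrt(E/rho).
sqrt(130e9 / 3100) = 6475.76 m/s
Step 3: Compute f0.
f0 = 0.162 * 3e-6 / (112e-6)^2 * 6475.76 = 250894.4 Hz = 250.89 kHz


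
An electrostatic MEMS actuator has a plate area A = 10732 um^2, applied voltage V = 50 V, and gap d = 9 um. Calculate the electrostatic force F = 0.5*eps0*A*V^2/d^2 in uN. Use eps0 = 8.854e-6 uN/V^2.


Step 1: Identify parameters.
eps0 = 8.854e-6 uN/V^2, A = 10732 um^2, V = 50 V, d = 9 um
Step 2: Compute V^2 = 50^2 = 2500
Step 3: Compute d^2 = 9^2 = 81
Step 4: F = 0.5 * 8.854e-6 * 10732 * 2500 / 81
F = 1.466 uN


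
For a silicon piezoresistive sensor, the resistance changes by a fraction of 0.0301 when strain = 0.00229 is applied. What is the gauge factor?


Step 1: Identify values.
dR/R = 0.0301, strain = 0.00229
Step 2: GF = (dR/R) / strain = 0.0301 / 0.00229
GF = 13.1


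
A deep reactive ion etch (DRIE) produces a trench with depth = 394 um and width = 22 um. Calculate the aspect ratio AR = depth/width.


Step 1: AR = depth / width
Step 2: AR = 394 / 22
AR = 17.9


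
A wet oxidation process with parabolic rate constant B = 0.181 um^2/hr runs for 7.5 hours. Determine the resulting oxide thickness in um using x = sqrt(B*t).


Step 1: Compute B*t = 0.181 * 7.5 = 1.3575
Step 2: x = sqrt(1.3575)
x = 1.165 um


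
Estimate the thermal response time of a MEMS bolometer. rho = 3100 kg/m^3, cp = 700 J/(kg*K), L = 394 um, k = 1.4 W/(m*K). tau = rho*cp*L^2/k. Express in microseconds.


Step 1: Convert L to m: L = 394e-6 m
Step 2: L^2 = (394e-6)^2 = 1.55236e-07 m^2
Step 3: tau = 3100 * 700 * 1.55236e-07 / 1.4 = 2.406158e-01 s
Step 4: Convert to microseconds (multiply by 1e6).
tau = 240615.8 us


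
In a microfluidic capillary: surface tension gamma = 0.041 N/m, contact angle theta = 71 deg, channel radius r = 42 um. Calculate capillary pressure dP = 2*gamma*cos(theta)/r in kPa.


Step 1: cos(71 deg) = 0.3256
Step 2: Convert r to m: r = 42e-6 m
Step 3: dP = 2 * 0.041 * 0.3256 / 42e-6 = 635.7 Pa
Step 4: Convert Pa to kPa (divide by 1000).
dP = 0.64 kPa


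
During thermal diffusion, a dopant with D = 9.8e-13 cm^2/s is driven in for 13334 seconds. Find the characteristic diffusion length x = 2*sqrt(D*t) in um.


Step 1: Compute D*t = 9.8e-13 * 13334 = 1.306732e-08 cm^2
Step 2: sqrt(D*t) = 1.14312e-04 cm
Step 3: x = 2 * 1.14312e-04 cm = 2.28624e-04 cm
Step 4: Convert to um (1 cm = 1e4 um): x = 2.286 um


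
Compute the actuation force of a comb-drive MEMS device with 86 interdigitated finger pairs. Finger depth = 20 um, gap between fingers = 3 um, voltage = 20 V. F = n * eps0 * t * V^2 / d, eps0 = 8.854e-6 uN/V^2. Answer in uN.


Step 1: Parameters: n=86, eps0=8.854e-6 uN/V^2, t=20 um, V=20 V, d=3 um
Step 2: V^2 = 400
Step 3: F = 86 * 8.854e-6 * 20 * 400 / 3
F = 2.031 uN


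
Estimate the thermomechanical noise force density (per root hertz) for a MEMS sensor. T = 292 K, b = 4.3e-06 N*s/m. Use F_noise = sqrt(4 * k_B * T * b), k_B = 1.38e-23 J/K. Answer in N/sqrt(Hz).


Step 1: Compute 4 * k_B * T * b
= 4 * 1.38e-23 * 292 * 4.3e-06
= 6.9309e-26 N^2/Hz
Step 2: F_noise = sqrt(6.9309e-26)
F_noise = 2.63e-13 N/sqrt(Hz)


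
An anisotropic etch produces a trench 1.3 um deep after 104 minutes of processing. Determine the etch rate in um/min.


Step 1: Etch rate = depth / time
Step 2: rate = 1.3 / 104
rate = 0.013 um/min


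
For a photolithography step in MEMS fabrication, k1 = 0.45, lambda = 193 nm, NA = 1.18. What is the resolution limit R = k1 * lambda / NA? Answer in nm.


Step 1: Identify values: k1 = 0.45, lambda = 193 nm, NA = 1.18
Step 2: R = k1 * lambda / NA
R = 0.45 * 193 / 1.18
R = 73.6 nm


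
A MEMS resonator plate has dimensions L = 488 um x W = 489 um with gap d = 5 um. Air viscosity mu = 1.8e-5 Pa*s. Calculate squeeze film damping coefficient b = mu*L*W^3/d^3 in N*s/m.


Step 1: Convert to SI.
L = 488e-6 m, W = 489e-6 m, d = 5e-6 m
Step 2: W^3 = (489e-6)^3 = 1.17e-10 m^3
Step 3: d^3 = (5e-6)^3 = 1.25e-16 m^3
Step 4: b = 1.8e-5 * 488e-6 * 1.17e-10 / 1.25e-16
b = 8.22e-03 N*s/m


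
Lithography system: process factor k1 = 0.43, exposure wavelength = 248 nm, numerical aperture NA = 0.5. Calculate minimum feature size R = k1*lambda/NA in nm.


Step 1: Identify values: k1 = 0.43, lambda = 248 nm, NA = 0.5
Step 2: R = k1 * lambda / NA
R = 0.43 * 248 / 0.5
R = 213.3 nm


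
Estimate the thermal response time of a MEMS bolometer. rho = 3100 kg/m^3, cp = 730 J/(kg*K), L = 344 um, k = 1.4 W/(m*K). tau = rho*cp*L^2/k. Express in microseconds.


Step 1: Convert L to m: L = 344e-6 m
Step 2: L^2 = (344e-6)^2 = 1.18336e-07 m^2
Step 3: tau = 3100 * 730 * 1.18336e-07 / 1.4 = 1.9128169143e-01 s
Step 4: Convert to microseconds (multiply by 1e6).
tau = 191281.691 us


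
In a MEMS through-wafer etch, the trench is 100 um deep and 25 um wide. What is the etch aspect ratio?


Step 1: AR = depth / width
Step 2: AR = 100 / 25
AR = 4.0


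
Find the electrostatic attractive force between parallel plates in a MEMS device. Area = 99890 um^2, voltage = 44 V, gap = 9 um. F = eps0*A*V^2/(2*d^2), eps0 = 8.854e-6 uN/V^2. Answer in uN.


Step 1: Identify parameters.
eps0 = 8.854e-6 uN/V^2, A = 99890 um^2, V = 44 V, d = 9 um
Step 2: Compute V^2 = 44^2 = 1936
Step 3: Compute d^2 = 9^2 = 81
Step 4: F = 0.5 * 8.854e-6 * 99890 * 1936 / 81
F = 10.569 uN


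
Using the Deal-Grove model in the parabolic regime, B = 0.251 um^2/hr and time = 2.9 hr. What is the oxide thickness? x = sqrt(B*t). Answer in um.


Step 1: Compute B*t = 0.251 * 2.9 = 0.7279
Step 2: x = sqrt(0.7279)
x = 0.853 um


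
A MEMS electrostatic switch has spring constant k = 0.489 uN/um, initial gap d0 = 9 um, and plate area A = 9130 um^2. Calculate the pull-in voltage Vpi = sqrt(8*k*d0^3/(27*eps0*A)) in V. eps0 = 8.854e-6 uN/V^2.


Step 1: Compute numerator: 8 * k * d0^3 = 8 * 0.489 * 9^3 = 2851.848
Step 2: Compute denominator: 27 * eps0 * A = 27 * 8.854e-6 * 9130 = 2.1826
Step 3: Vpi = sqrt(2851.848 / 2.1826)
Vpi = 36.15 V


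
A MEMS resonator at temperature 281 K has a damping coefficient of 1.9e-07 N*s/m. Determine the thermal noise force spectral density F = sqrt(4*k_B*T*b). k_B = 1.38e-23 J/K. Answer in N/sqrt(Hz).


Step 1: Compute 4 * k_B * T * b
= 4 * 1.38e-23 * 281 * 1.9e-07
= 2.9471e-27 N^2/Hz
Step 2: F_noise = sqrt(2.9471e-27)
F_noise = 5.43e-14 N/sqrt(Hz)


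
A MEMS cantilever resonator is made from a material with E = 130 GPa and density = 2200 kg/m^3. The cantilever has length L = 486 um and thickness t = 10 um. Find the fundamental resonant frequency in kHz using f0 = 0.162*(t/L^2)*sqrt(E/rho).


Step 1: Convert units to SI.
t_SI = 10e-6 m, L_SI = 486e-6 m
Step 2: Calculate sqrt(E/rho).
sqrt(130e9 / 2200) = 7687.06 m/s
Step 3: Compute f0.
f0 = 0.162 * 10e-6 / (486e-6)^2 * 7687.06 = 52723.3 Hz = 52.72 kHz


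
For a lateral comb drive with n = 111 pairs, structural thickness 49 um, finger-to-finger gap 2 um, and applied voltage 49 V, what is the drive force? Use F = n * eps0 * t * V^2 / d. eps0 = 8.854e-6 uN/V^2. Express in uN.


Step 1: Parameters: n=111, eps0=8.854e-6 uN/V^2, t=49 um, V=49 V, d=2 um
Step 2: V^2 = 2401
Step 3: F = 111 * 8.854e-6 * 49 * 2401 / 2
F = 57.812 uN


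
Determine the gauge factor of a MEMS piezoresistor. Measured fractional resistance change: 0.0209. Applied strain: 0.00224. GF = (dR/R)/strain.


Step 1: Identify values.
dR/R = 0.0209, strain = 0.00224
Step 2: GF = (dR/R) / strain = 0.0209 / 0.00224
GF = 9.3


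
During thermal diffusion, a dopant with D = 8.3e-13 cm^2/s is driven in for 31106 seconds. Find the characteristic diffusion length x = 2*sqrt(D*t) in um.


Step 1: Compute D*t = 8.3e-13 * 31106 = 2.581798e-08 cm^2
Step 2: sqrt(D*t) = 1.6068e-04 cm
Step 3: x = 2 * 1.6068e-04 cm = 3.2136e-04 cm
Step 4: Convert to um (1 cm = 1e4 um): x = 3.214 um


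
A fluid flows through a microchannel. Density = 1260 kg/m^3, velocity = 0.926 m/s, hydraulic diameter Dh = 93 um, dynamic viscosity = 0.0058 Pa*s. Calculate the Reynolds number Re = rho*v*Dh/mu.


Step 1: Convert Dh to meters: Dh = 93e-6 m
Step 2: Re = rho * v * Dh / mu
Re = 1260 * 0.926 * 93e-6 / 0.0058
Re = 18.708


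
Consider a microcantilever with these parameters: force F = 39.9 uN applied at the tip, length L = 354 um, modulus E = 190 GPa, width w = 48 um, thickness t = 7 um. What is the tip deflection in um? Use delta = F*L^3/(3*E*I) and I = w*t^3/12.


Step 1: Calculate the second moment of area.
I = w * t^3 / 12 = 48 * 7^3 / 12 = 1372.0 um^4
Step 2: Convert E to consistent units (1 GPa = 1000 uN/um^2).
E = 190 GPa = 190000 uN/um^2
Step 3: Calculate tip deflection.
delta = F * L^3 / (3 * E * I)
delta = 39.9 * 354^3 / (3 * 190000 * 1372.0)
delta = 2.2634 um


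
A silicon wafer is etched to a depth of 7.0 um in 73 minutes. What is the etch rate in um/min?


Step 1: Etch rate = depth / time
Step 2: rate = 7.0 / 73
rate = 0.096 um/min


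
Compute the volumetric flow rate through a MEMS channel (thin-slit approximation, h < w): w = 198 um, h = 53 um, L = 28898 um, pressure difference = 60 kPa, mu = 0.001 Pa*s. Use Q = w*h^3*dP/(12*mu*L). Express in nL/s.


Step 1: Convert all dimensions to SI (meters).
w = 198e-6 m, h = 53e-6 m, L = 28898e-6 m, dP = 60e3 Pa
Step 2: Q = w * h^3 * dP / (12 * mu * L)
Q = 198e-6 * (53e-6)^3 * 60e3 / (12 * 0.001 * 28898e-6) = 5.10029172e-09 m^3/s
Step 3: Convert Q from m^3/s to nL/s (1 m^3 = 1e12 nL, so multiply by 1e12).
Q = 5100.292 nL/s


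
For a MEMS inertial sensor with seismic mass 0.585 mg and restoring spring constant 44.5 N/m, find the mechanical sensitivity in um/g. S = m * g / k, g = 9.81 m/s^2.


Step 1: Convert mass: m = 0.585 mg = 5.85e-07 kg
Step 2: S = m * g / k = 5.85e-07 * 9.81 / 44.5
Step 3: S = 1.29e-07 m/g
Step 4: Convert to um/g: S = 0.129 um/g


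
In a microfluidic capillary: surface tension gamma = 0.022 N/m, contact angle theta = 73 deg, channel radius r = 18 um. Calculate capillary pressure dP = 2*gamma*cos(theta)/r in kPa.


Step 1: cos(73 deg) = 0.2924
Step 2: Convert r to m: r = 18e-6 m
Step 3: dP = 2 * 0.022 * 0.2924 / 18e-6 = 714.8 Pa
Step 4: Convert Pa to kPa (divide by 1000).
dP = 0.71 kPa


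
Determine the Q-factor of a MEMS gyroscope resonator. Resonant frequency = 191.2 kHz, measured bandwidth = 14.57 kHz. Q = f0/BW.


Step 1: Q = f0 / bandwidth
Step 2: Q = 191.2 / 14.57
Q = 13.1


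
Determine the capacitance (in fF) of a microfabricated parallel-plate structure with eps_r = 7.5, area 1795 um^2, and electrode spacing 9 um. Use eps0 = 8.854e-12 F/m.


Step 1: Convert area to m^2: A = 1795e-12 m^2
Step 2: Convert gap to m: d = 9e-6 m
Step 3: C = eps0 * eps_r * A / d
C = 8.854e-12 * 7.5 * 1795e-12 / 9e-6
Step 4: Convert to fF (multiply by 1e15).
C = 13.24 fF


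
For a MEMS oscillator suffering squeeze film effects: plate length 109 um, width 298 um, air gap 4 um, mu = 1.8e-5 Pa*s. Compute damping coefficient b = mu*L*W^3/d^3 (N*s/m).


Step 1: Convert to SI.
L = 109e-6 m, W = 298e-6 m, d = 4e-6 m
Step 2: W^3 = (298e-6)^3 = 2.65e-11 m^3
Step 3: d^3 = (4e-6)^3 = 6.40e-17 m^3
Step 4: b = 1.8e-5 * 109e-6 * 2.65e-11 / 6.40e-17
b = 8.11e-04 N*s/m


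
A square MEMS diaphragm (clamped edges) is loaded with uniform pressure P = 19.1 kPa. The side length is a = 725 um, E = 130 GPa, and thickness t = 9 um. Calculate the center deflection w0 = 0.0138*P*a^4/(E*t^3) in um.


Step 1: Convert pressure to compatible units (E is in GPa, so P in GPa).
P = 19.1 kPa = 19.1e-6 GPa
Step 2: Compute numerator: 0.0138 * P * a^4.
a^4 = 725^4 = 276281640625
numerator = 0.0138 * 19.1e-6 * 276281640625 = 7.28223e+04
Step 3: Compute denominator: E * t^3 = 130 * 9^3 = 94770
Step 4: w0 = numerator / denominator = 7.28223e+04 / 94770 = 0.7684 um


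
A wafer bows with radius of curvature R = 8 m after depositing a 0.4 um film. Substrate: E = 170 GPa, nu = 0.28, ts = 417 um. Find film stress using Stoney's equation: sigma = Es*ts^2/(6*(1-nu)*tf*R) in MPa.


Step 1: Compute numerator: Es * ts^2 = 170 * 417^2 = 29561130 (GPa*um^2)
Step 2: Compute denominator (R in um): 6*(1-nu)*tf*R = 6*0.72*0.4*8e6 = 13824000.0 (um^2)
Step 3: sigma (GPa) = 29561130 / 13824000.0 = 2.138392e+00 GPa
Step 4: Convert to MPa (x1000): sigma = 2138.4 MPa


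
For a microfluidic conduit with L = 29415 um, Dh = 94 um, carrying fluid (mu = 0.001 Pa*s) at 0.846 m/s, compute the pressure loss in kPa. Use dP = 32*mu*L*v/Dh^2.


Step 1: Convert to SI: L = 29415e-6 m, Dh = 94e-6 m
Step 2: dP = 32 * 0.001 * 29415e-6 * 0.846 / (94e-6)^2
Step 3: dP = 90122.55 Pa
Step 4: Convert to kPa: dP = 90.12 kPa


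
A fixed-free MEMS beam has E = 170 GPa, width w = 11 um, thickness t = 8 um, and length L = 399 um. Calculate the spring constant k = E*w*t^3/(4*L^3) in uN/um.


Step 1: Convert E to consistent units (1 GPa = 1000 uN/um^2).
E = 170 GPa = 170000 uN/um^2
Step 2: Compute t^3 = 8^3 = 512
Step 3: Compute L^3 = 399^3 = 63521199
Step 4: k = 170000 * 11 * 512 / (4 * 63521199)
k = 3.7682 uN/um


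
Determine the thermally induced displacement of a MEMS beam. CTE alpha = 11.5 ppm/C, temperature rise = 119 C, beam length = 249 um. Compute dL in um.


Step 1: Convert CTE: alpha = 11.5 ppm/C = 11.5e-6 /C
Step 2: dL = 11.5e-6 * 119 * 249
dL = 0.3408 um


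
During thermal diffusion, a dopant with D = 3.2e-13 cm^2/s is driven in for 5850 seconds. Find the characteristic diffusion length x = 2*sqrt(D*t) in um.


Step 1: Compute D*t = 3.2e-13 * 5850 = 1.872e-09 cm^2
Step 2: sqrt(D*t) = 4.3267e-05 cm
Step 3: x = 2 * 4.3267e-05 cm = 8.6534e-05 cm
Step 4: Convert to um (1 cm = 1e4 um): x = 0.865 um


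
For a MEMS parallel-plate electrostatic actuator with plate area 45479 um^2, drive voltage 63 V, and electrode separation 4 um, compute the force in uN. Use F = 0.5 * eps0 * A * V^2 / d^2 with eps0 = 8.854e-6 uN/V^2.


Step 1: Identify parameters.
eps0 = 8.854e-6 uN/V^2, A = 45479 um^2, V = 63 V, d = 4 um
Step 2: Compute V^2 = 63^2 = 3969
Step 3: Compute d^2 = 4^2 = 16
Step 4: F = 0.5 * 8.854e-6 * 45479 * 3969 / 16
F = 49.944 uN


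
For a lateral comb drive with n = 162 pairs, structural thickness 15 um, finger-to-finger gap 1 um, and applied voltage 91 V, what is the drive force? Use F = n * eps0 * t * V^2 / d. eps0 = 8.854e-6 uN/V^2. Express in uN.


Step 1: Parameters: n=162, eps0=8.854e-6 uN/V^2, t=15 um, V=91 V, d=1 um
Step 2: V^2 = 8281
Step 3: F = 162 * 8.854e-6 * 15 * 8281 / 1
F = 178.168 uN


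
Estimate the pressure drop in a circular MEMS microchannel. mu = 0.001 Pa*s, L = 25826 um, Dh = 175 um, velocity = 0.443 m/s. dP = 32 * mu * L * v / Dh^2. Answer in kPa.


Step 1: Convert to SI: L = 25826e-6 m, Dh = 175e-6 m
Step 2: dP = 32 * 0.001 * 25826e-6 * 0.443 / (175e-6)^2
Step 3: dP = 11954.59 Pa
Step 4: Convert to kPa: dP = 11.95 kPa


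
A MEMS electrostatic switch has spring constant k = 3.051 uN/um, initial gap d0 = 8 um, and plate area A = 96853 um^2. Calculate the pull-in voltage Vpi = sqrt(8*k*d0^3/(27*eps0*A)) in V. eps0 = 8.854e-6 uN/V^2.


Step 1: Compute numerator: 8 * k * d0^3 = 8 * 3.051 * 8^3 = 12496.896
Step 2: Compute denominator: 27 * eps0 * A = 27 * 8.854e-6 * 96853 = 23.153484
Step 3: Vpi = sqrt(12496.896 / 23.153484)
Vpi = 23.23 V


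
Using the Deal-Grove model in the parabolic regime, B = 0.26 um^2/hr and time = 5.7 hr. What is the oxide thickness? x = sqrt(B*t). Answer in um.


Step 1: Compute B*t = 0.26 * 5.7 = 1.482
Step 2: x = sqrt(1.482)
x = 1.217 um


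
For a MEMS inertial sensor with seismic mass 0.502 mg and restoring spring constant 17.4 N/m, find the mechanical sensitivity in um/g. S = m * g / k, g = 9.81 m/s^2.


Step 1: Convert mass: m = 0.502 mg = 5.02e-07 kg
Step 2: S = m * g / k = 5.02e-07 * 9.81 / 17.4
Step 3: S = 2.83e-07 m/g
Step 4: Convert to um/g: S = 0.283 um/g


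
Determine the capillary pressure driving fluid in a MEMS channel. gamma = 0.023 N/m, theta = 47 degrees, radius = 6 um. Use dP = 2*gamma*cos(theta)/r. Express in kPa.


Step 1: cos(47 deg) = 0.682
Step 2: Convert r to m: r = 6e-6 m
Step 3: dP = 2 * 0.023 * 0.682 / 6e-6 = 5228.7 Pa
Step 4: Convert Pa to kPa (divide by 1000).
dP = 5.23 kPa


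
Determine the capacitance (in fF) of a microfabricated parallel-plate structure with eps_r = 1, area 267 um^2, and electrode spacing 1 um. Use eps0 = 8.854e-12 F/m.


Step 1: Convert area to m^2: A = 267e-12 m^2
Step 2: Convert gap to m: d = 1e-6 m
Step 3: C = eps0 * eps_r * A / d
C = 8.854e-12 * 1 * 267e-12 / 1e-6
Step 4: Convert to fF (multiply by 1e15).
C = 2.36 fF


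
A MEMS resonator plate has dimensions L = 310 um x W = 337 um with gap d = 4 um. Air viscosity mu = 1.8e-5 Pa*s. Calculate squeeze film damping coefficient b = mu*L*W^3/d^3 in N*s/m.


Step 1: Convert to SI.
L = 310e-6 m, W = 337e-6 m, d = 4e-6 m
Step 2: W^3 = (337e-6)^3 = 3.83e-11 m^3
Step 3: d^3 = (4e-6)^3 = 6.40e-17 m^3
Step 4: b = 1.8e-5 * 310e-6 * 3.83e-11 / 6.40e-17
b = 3.34e-03 N*s/m


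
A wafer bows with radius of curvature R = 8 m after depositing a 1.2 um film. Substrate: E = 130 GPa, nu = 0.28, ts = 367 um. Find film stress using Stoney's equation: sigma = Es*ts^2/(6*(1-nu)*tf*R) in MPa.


Step 1: Compute numerator: Es * ts^2 = 130 * 367^2 = 17509570 (GPa*um^2)
Step 2: Compute denominator (R in um): 6*(1-nu)*tf*R = 6*0.72*1.2*8e6 = 41472000.0 (um^2)
Step 3: sigma (GPa) = 17509570 / 41472000.0 = 4.22202e-01 GPa
Step 4: Convert to MPa (x1000): sigma = 422.2 MPa


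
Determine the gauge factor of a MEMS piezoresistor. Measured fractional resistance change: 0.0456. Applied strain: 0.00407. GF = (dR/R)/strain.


Step 1: Identify values.
dR/R = 0.0456, strain = 0.00407
Step 2: GF = (dR/R) / strain = 0.0456 / 0.00407
GF = 11.2


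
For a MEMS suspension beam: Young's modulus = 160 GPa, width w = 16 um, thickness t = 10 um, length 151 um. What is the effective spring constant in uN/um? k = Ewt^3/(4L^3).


Step 1: Convert E to consistent units (1 GPa = 1000 uN/um^2).
E = 160 GPa = 160000 uN/um^2
Step 2: Compute t^3 = 10^3 = 1000
Step 3: Compute L^3 = 151^3 = 3442951
Step 4: k = 160000 * 16 * 1000 / (4 * 3442951)
k = 185.887 uN/um


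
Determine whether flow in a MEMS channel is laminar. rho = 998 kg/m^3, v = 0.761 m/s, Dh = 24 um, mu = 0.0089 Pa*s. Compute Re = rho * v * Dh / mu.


Step 1: Convert Dh to meters: Dh = 24e-6 m
Step 2: Re = rho * v * Dh / mu
Re = 998 * 0.761 * 24e-6 / 0.0089
Re = 2.048
Since Re = 2.048 is below ~2300, the flow is laminar.


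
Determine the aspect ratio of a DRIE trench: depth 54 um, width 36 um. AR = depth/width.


Step 1: AR = depth / width
Step 2: AR = 54 / 36
AR = 1.5


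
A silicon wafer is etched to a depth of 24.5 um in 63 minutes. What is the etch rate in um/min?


Step 1: Etch rate = depth / time
Step 2: rate = 24.5 / 63
rate = 0.389 um/min


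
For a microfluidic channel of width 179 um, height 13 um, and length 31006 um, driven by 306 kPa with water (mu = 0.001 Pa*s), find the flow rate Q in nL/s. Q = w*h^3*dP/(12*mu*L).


Step 1: Convert all dimensions to SI (meters).
w = 179e-6 m, h = 13e-6 m, L = 31006e-6 m, dP = 306e3 Pa
Step 2: Q = w * h^3 * dP / (12 * mu * L)
Q = 179e-6 * (13e-6)^3 * 306e3 / (12 * 0.001 * 31006e-6) = 3.2342793e-10 m^3/s
Step 3: Convert Q from m^3/s to nL/s (1 m^3 = 1e12 nL, so multiply by 1e12).
Q = 323.428 nL/s


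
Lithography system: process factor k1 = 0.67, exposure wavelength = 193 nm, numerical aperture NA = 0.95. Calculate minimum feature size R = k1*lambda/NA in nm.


Step 1: Identify values: k1 = 0.67, lambda = 193 nm, NA = 0.95
Step 2: R = k1 * lambda / NA
R = 0.67 * 193 / 0.95
R = 136.1 nm


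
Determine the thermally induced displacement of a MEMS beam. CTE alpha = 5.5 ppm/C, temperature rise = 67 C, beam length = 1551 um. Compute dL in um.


Step 1: Convert CTE: alpha = 5.5 ppm/C = 5.5e-6 /C
Step 2: dL = 5.5e-6 * 67 * 1551
dL = 0.5715 um


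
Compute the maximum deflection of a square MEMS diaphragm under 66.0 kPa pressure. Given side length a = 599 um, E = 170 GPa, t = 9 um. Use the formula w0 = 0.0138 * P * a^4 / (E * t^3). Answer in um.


Step 1: Convert pressure to compatible units (E is in GPa, so P in GPa).
P = 66.0 kPa = 66.0e-6 GPa
Step 2: Compute numerator: 0.0138 * P * a^4.
a^4 = 599^4 = 128738157601
numerator = 0.0138 * 66.0e-6 * 128738157601 = 1.17255e+05
Step 3: Compute denominator: E * t^3 = 170 * 9^3 = 123930
Step 4: w0 = numerator / denominator = 1.17255e+05 / 123930 = 0.9461 um


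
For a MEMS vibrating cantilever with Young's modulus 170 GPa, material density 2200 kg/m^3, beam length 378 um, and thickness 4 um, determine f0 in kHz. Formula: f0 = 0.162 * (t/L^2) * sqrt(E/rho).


Step 1: Convert units to SI.
t_SI = 4e-6 m, L_SI = 378e-6 m
Step 2: Calculate sqrt(E/rho).
sqrt(170e9 / 2200) = 8790.49 m/s
Step 3: Compute f0.
f0 = 0.162 * 4e-6 / (378e-6)^2 * 8790.49 = 39866.2 Hz = 39.87 kHz


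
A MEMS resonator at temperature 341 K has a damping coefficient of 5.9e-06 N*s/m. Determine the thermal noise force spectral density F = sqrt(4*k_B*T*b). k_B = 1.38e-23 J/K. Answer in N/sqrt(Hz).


Step 1: Compute 4 * k_B * T * b
= 4 * 1.38e-23 * 341 * 5.9e-06
= 1.1106e-25 N^2/Hz
Step 2: F_noise = sqrt(1.1106e-25)
F_noise = 3.33e-13 N/sqrt(Hz)


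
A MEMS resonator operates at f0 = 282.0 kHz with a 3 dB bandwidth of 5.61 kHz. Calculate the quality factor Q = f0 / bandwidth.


Step 1: Q = f0 / bandwidth
Step 2: Q = 282.0 / 5.61
Q = 50.3


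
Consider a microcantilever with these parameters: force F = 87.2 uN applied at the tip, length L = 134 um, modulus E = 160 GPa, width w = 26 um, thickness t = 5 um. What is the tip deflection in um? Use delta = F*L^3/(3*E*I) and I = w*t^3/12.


Step 1: Calculate the second moment of area.
I = w * t^3 / 12 = 26 * 5^3 / 12 = 270.8333 um^4
Step 2: Convert E to consistent units (1 GPa = 1000 uN/um^2).
E = 160 GPa = 160000 uN/um^2
Step 3: Calculate tip deflection.
delta = F * L^3 / (3 * E * I)
delta = 87.2 * 134^3 / (3 * 160000 * 270.8333)
delta = 1.6139 um


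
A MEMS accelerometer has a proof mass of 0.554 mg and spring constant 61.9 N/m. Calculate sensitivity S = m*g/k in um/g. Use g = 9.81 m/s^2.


Step 1: Convert mass: m = 0.554 mg = 5.54e-07 kg
Step 2: S = m * g / k = 5.54e-07 * 9.81 / 61.9
Step 3: S = 8.78e-08 m/g
Step 4: Convert to um/g: S = 0.088 um/g


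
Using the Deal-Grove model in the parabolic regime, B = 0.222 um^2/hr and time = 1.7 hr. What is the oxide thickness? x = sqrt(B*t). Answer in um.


Step 1: Compute B*t = 0.222 * 1.7 = 0.3774
Step 2: x = sqrt(0.3774)
x = 0.614 um


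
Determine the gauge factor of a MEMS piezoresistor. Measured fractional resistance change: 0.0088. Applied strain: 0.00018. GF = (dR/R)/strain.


Step 1: Identify values.
dR/R = 0.0088, strain = 0.00018
Step 2: GF = (dR/R) / strain = 0.0088 / 0.00018
GF = 48.9


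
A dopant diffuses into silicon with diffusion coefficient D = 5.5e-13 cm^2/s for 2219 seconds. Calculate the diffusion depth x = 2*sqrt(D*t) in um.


Step 1: Compute D*t = 5.5e-13 * 2219 = 1.22045e-09 cm^2
Step 2: sqrt(D*t) = 3.4935e-05 cm
Step 3: x = 2 * 3.4935e-05 cm = 6.987e-05 cm
Step 4: Convert to um (1 cm = 1e4 um): x = 0.699 um


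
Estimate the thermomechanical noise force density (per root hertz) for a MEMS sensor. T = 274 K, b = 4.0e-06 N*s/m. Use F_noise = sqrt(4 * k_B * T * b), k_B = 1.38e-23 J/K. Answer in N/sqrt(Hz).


Step 1: Compute 4 * k_B * T * b
= 4 * 1.38e-23 * 274 * 4.0e-06
= 6.0499e-26 N^2/Hz
Step 2: F_noise = sqrt(6.0499e-26)
F_noise = 2.46e-13 N/sqrt(Hz)


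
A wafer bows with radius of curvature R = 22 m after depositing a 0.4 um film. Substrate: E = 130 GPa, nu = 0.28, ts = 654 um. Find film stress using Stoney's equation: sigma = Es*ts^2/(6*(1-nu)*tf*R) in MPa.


Step 1: Compute numerator: Es * ts^2 = 130 * 654^2 = 55603080 (GPa*um^2)
Step 2: Compute denominator (R in um): 6*(1-nu)*tf*R = 6*0.72*0.4*22e6 = 38016000.0 (um^2)
Step 3: sigma (GPa) = 55603080 / 38016000.0 = 1.462623e+00 GPa
Step 4: Convert to MPa (x1000): sigma = 1462.6 MPa


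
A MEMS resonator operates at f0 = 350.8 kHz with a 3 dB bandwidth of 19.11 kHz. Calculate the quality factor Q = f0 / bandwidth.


Step 1: Q = f0 / bandwidth
Step 2: Q = 350.8 / 19.11
Q = 18.4


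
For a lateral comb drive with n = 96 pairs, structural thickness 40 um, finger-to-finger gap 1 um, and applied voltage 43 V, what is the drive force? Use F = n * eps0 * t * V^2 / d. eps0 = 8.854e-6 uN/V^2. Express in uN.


Step 1: Parameters: n=96, eps0=8.854e-6 uN/V^2, t=40 um, V=43 V, d=1 um
Step 2: V^2 = 1849
Step 3: F = 96 * 8.854e-6 * 40 * 1849 / 1
F = 62.865 uN


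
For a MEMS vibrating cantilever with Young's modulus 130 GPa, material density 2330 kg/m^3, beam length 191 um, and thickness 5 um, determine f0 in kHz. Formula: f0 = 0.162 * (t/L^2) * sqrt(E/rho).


Step 1: Convert units to SI.
t_SI = 5e-6 m, L_SI = 191e-6 m
Step 2: Calculate sqrt(E/rho).
sqrt(130e9 / 2330) = 7469.54 m/s
Step 3: Compute f0.
f0 = 0.162 * 5e-6 / (191e-6)^2 * 7469.54 = 165848.7 Hz = 165.85 kHz


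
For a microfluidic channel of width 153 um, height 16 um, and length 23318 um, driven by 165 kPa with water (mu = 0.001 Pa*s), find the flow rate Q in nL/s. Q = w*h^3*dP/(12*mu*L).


Step 1: Convert all dimensions to SI (meters).
w = 153e-6 m, h = 16e-6 m, L = 23318e-6 m, dP = 165e3 Pa
Step 2: Q = w * h^3 * dP / (12 * mu * L)
Q = 153e-6 * (16e-6)^3 * 165e3 / (12 * 0.001 * 23318e-6) = 3.6954113e-10 m^3/s
Step 3: Convert Q from m^3/s to nL/s (1 m^3 = 1e12 nL, so multiply by 1e12).
Q = 369.541 nL/s


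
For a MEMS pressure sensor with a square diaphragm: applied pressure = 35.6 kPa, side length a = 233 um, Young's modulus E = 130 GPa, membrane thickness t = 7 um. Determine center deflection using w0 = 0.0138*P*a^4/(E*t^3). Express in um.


Step 1: Convert pressure to compatible units (E is in GPa, so P in GPa).
P = 35.6 kPa = 35.6e-6 GPa
Step 2: Compute numerator: 0.0138 * P * a^4.
a^4 = 233^4 = 2947295521
numerator = 0.0138 * 35.6e-6 * 2947295521 = 1.4479e+03
Step 3: Compute denominator: E * t^3 = 130 * 7^3 = 44590
Step 4: w0 = numerator / denominator = 1.4479e+03 / 44590 = 0.0325 um


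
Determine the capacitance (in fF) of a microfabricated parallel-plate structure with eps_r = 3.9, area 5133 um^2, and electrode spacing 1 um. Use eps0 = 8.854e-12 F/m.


Step 1: Convert area to m^2: A = 5133e-12 m^2
Step 2: Convert gap to m: d = 1e-6 m
Step 3: C = eps0 * eps_r * A / d
C = 8.854e-12 * 3.9 * 5133e-12 / 1e-6
Step 4: Convert to fF (multiply by 1e15).
C = 177.25 fF


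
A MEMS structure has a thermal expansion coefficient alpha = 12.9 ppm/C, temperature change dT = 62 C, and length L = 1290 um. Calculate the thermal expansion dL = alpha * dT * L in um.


Step 1: Convert CTE: alpha = 12.9 ppm/C = 12.9e-6 /C
Step 2: dL = 12.9e-6 * 62 * 1290
dL = 1.0317 um


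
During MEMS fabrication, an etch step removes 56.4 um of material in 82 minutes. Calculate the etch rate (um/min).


Step 1: Etch rate = depth / time
Step 2: rate = 56.4 / 82
rate = 0.688 um/min


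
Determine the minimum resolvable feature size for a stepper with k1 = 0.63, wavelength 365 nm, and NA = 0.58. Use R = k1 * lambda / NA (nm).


Step 1: Identify values: k1 = 0.63, lambda = 365 nm, NA = 0.58
Step 2: R = k1 * lambda / NA
R = 0.63 * 365 / 0.58
R = 396.5 nm


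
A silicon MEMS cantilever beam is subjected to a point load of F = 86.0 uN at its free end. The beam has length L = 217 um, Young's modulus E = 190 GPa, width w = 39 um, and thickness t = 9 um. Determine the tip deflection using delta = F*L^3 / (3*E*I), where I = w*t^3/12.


Step 1: Calculate the second moment of area.
I = w * t^3 / 12 = 39 * 9^3 / 12 = 2369.25 um^4
Step 2: Convert E to consistent units (1 GPa = 1000 uN/um^2).
E = 190 GPa = 190000 uN/um^2
Step 3: Calculate tip deflection.
delta = F * L^3 / (3 * E * I)
delta = 86.0 * 217^3 / (3 * 190000 * 2369.25)
delta = 0.6507 um


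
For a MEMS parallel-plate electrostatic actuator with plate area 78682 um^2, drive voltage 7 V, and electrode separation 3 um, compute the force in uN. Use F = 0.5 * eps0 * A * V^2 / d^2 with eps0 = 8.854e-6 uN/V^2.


Step 1: Identify parameters.
eps0 = 8.854e-6 uN/V^2, A = 78682 um^2, V = 7 V, d = 3 um
Step 2: Compute V^2 = 7^2 = 49
Step 3: Compute d^2 = 3^2 = 9
Step 4: F = 0.5 * 8.854e-6 * 78682 * 49 / 9
F = 1.896 uN


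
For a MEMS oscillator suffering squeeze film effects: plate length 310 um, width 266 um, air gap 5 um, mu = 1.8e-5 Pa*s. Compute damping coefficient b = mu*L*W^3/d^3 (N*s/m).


Step 1: Convert to SI.
L = 310e-6 m, W = 266e-6 m, d = 5e-6 m
Step 2: W^3 = (266e-6)^3 = 1.88e-11 m^3
Step 3: d^3 = (5e-6)^3 = 1.25e-16 m^3
Step 4: b = 1.8e-5 * 310e-6 * 1.88e-11 / 1.25e-16
b = 8.40e-04 N*s/m


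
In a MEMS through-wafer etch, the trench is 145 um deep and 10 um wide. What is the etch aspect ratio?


Step 1: AR = depth / width
Step 2: AR = 145 / 10
AR = 14.5


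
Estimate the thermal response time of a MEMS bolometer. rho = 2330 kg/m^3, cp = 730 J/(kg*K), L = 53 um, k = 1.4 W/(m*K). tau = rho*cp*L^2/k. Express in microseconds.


Step 1: Convert L to m: L = 53e-6 m
Step 2: L^2 = (53e-6)^2 = 2.809e-09 m^2
Step 3: tau = 2330 * 730 * 2.809e-09 / 1.4 = 3.41273436e-03 s
Step 4: Convert to microseconds (multiply by 1e6).
tau = 3412.734 us


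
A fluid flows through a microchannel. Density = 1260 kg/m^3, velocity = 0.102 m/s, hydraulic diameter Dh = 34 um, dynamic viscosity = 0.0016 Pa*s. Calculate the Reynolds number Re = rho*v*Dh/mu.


Step 1: Convert Dh to meters: Dh = 34e-6 m
Step 2: Re = rho * v * Dh / mu
Re = 1260 * 0.102 * 34e-6 / 0.0016
Re = 2.731


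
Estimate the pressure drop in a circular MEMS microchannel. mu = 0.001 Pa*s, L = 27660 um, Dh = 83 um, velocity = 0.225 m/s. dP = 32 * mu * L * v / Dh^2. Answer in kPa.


Step 1: Convert to SI: L = 27660e-6 m, Dh = 83e-6 m
Step 2: dP = 32 * 0.001 * 27660e-6 * 0.225 / (83e-6)^2
Step 3: dP = 28908.70 Pa
Step 4: Convert to kPa: dP = 28.91 kPa


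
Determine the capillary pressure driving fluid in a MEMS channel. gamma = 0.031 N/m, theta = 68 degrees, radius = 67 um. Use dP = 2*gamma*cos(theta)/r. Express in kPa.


Step 1: cos(68 deg) = 0.3746
Step 2: Convert r to m: r = 67e-6 m
Step 3: dP = 2 * 0.031 * 0.3746 / 67e-6 = 346.6 Pa
Step 4: Convert Pa to kPa (divide by 1000).
dP = 0.35 kPa


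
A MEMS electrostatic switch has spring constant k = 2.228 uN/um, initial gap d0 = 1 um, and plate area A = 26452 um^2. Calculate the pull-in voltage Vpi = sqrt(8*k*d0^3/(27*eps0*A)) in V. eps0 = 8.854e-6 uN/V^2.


Step 1: Compute numerator: 8 * k * d0^3 = 8 * 2.228 * 1^3 = 17.824
Step 2: Compute denominator: 27 * eps0 * A = 27 * 8.854e-6 * 26452 = 6.323562
Step 3: Vpi = sqrt(17.824 / 6.323562)
Vpi = 1.68 V


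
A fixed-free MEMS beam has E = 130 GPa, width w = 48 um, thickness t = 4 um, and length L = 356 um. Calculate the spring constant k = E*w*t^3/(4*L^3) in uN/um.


Step 1: Convert E to consistent units (1 GPa = 1000 uN/um^2).
E = 130 GPa = 130000 uN/um^2
Step 2: Compute t^3 = 4^3 = 64
Step 3: Compute L^3 = 356^3 = 45118016
Step 4: k = 130000 * 48 * 64 / (4 * 45118016)
k = 2.2129 uN/um


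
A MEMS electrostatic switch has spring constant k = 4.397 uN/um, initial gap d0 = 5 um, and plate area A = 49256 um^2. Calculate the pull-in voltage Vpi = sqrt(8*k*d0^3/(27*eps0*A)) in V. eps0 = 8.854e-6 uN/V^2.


Step 1: Compute numerator: 8 * k * d0^3 = 8 * 4.397 * 5^3 = 4397.0
Step 2: Compute denominator: 27 * eps0 * A = 27 * 8.854e-6 * 49256 = 11.775041
Step 3: Vpi = sqrt(4397.0 / 11.775041)
Vpi = 19.32 V


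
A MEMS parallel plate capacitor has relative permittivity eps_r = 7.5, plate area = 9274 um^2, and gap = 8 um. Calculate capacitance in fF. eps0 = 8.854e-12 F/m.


Step 1: Convert area to m^2: A = 9274e-12 m^2
Step 2: Convert gap to m: d = 8e-6 m
Step 3: C = eps0 * eps_r * A / d
C = 8.854e-12 * 7.5 * 9274e-12 / 8e-6
Step 4: Convert to fF (multiply by 1e15).
C = 76.98 fF


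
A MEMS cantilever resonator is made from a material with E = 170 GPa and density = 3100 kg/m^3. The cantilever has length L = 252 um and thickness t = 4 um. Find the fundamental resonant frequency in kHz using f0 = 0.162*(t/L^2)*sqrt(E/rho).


Step 1: Convert units to SI.
t_SI = 4e-6 m, L_SI = 252e-6 m
Step 2: Calculate sqrt(E/rho).
sqrt(170e9 / 3100) = 7405.32 m/s
Step 3: Compute f0.
f0 = 0.162 * 4e-6 / (252e-6)^2 * 7405.32 = 75564.5 Hz = 75.56 kHz


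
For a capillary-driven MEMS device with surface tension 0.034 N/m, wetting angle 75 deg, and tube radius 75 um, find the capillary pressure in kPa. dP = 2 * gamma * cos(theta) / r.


Step 1: cos(75 deg) = 0.2588
Step 2: Convert r to m: r = 75e-6 m
Step 3: dP = 2 * 0.034 * 0.2588 / 75e-6 = 234.6 Pa
Step 4: Convert Pa to kPa (divide by 1000).
dP = 0.23 kPa


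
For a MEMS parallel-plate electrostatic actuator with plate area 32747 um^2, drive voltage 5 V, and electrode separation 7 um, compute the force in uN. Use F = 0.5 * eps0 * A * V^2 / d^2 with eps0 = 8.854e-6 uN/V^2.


Step 1: Identify parameters.
eps0 = 8.854e-6 uN/V^2, A = 32747 um^2, V = 5 V, d = 7 um
Step 2: Compute V^2 = 5^2 = 25
Step 3: Compute d^2 = 7^2 = 49
Step 4: F = 0.5 * 8.854e-6 * 32747 * 25 / 49
F = 0.074 uN


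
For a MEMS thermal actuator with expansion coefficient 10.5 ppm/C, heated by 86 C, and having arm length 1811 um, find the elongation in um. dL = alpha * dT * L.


Step 1: Convert CTE: alpha = 10.5 ppm/C = 10.5e-6 /C
Step 2: dL = 10.5e-6 * 86 * 1811
dL = 1.6353 um


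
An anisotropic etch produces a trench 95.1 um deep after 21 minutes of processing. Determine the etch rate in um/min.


Step 1: Etch rate = depth / time
Step 2: rate = 95.1 / 21
rate = 4.529 um/min


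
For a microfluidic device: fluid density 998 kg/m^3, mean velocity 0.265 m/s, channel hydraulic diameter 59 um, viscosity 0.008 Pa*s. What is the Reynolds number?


Step 1: Convert Dh to meters: Dh = 59e-6 m
Step 2: Re = rho * v * Dh / mu
Re = 998 * 0.265 * 59e-6 / 0.008
Re = 1.95


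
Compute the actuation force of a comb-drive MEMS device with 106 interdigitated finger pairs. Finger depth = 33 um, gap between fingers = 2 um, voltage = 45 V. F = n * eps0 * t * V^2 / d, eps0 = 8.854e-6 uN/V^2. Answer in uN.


Step 1: Parameters: n=106, eps0=8.854e-6 uN/V^2, t=33 um, V=45 V, d=2 um
Step 2: V^2 = 2025
Step 3: F = 106 * 8.854e-6 * 33 * 2025 / 2
F = 31.358 uN


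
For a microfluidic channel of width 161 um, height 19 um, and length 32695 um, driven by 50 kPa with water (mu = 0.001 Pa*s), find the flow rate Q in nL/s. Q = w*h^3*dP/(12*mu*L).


Step 1: Convert all dimensions to SI (meters).
w = 161e-6 m, h = 19e-6 m, L = 32695e-6 m, dP = 50e3 Pa
Step 2: Q = w * h^3 * dP / (12 * mu * L)
Q = 161e-6 * (19e-6)^3 * 50e3 / (12 * 0.001 * 32695e-6) = 1.407324e-10 m^3/s
Step 3: Convert Q from m^3/s to nL/s (1 m^3 = 1e12 nL, so multiply by 1e12).
Q = 140.732 nL/s


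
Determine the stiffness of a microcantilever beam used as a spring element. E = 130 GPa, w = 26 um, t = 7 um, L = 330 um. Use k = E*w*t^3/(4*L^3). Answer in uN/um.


Step 1: Convert E to consistent units (1 GPa = 1000 uN/um^2).
E = 130 GPa = 130000 uN/um^2
Step 2: Compute t^3 = 7^3 = 343
Step 3: Compute L^3 = 330^3 = 35937000
Step 4: k = 130000 * 26 * 343 / (4 * 35937000)
k = 8.0651 uN/um


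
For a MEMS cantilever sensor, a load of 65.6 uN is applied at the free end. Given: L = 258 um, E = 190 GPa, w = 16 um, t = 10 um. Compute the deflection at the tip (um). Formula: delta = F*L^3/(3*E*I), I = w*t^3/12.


Step 1: Calculate the second moment of area.
I = w * t^3 / 12 = 16 * 10^3 / 12 = 1333.3333 um^4
Step 2: Convert E to consistent units (1 GPa = 1000 uN/um^2).
E = 190 GPa = 190000 uN/um^2
Step 3: Calculate tip deflection.
delta = F * L^3 / (3 * E * I)
delta = 65.6 * 258^3 / (3 * 190000 * 1333.3333)
delta = 1.4823 um


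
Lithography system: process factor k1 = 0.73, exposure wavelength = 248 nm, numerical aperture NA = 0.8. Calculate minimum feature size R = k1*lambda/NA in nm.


Step 1: Identify values: k1 = 0.73, lambda = 248 nm, NA = 0.8
Step 2: R = k1 * lambda / NA
R = 0.73 * 248 / 0.8
R = 226.3 nm


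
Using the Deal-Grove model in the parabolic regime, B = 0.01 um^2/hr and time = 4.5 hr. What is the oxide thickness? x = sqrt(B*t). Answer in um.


Step 1: Compute B*t = 0.01 * 4.5 = 0.045
Step 2: x = sqrt(0.045)
x = 0.212 um


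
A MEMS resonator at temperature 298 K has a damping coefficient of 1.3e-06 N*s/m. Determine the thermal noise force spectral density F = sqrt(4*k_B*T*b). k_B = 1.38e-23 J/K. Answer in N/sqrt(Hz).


Step 1: Compute 4 * k_B * T * b
= 4 * 1.38e-23 * 298 * 1.3e-06
= 2.1384e-26 N^2/Hz
Step 2: F_noise = sqrt(2.1384e-26)
F_noise = 1.46e-13 N/sqrt(Hz)


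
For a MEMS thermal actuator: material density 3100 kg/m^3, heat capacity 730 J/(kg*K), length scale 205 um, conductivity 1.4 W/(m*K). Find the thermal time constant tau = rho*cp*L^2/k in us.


Step 1: Convert L to m: L = 205e-6 m
Step 2: L^2 = (205e-6)^2 = 4.2025e-08 m^2
Step 3: tau = 3100 * 730 * 4.2025e-08 / 1.4 = 6.793041071e-02 s
Step 4: Convert to microseconds (multiply by 1e6).
tau = 67930.411 us


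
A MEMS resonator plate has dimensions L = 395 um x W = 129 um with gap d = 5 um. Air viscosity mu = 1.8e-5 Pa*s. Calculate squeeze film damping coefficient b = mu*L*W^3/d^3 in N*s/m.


Step 1: Convert to SI.
L = 395e-6 m, W = 129e-6 m, d = 5e-6 m
Step 2: W^3 = (129e-6)^3 = 2.15e-12 m^3
Step 3: d^3 = (5e-6)^3 = 1.25e-16 m^3
Step 4: b = 1.8e-5 * 395e-6 * 2.15e-12 / 1.25e-16
b = 1.22e-04 N*s/m


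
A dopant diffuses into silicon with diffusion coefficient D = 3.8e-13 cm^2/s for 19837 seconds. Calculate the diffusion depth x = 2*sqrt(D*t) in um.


Step 1: Compute D*t = 3.8e-13 * 19837 = 7.53806e-09 cm^2
Step 2: sqrt(D*t) = 8.6822e-05 cm
Step 3: x = 2 * 8.6822e-05 cm = 1.73644e-04 cm
Step 4: Convert to um (1 cm = 1e4 um): x = 1.736 um


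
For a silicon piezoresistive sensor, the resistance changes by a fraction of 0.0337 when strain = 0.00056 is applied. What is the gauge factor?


Step 1: Identify values.
dR/R = 0.0337, strain = 0.00056
Step 2: GF = (dR/R) / strain = 0.0337 / 0.00056
GF = 60.2
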